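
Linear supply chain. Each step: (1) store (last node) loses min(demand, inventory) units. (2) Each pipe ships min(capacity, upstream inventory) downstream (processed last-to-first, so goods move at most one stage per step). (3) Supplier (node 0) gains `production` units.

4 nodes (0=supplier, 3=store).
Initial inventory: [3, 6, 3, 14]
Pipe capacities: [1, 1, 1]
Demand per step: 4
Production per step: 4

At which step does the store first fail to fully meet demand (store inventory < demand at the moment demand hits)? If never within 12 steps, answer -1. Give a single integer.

Step 1: demand=4,sold=4 ship[2->3]=1 ship[1->2]=1 ship[0->1]=1 prod=4 -> [6 6 3 11]
Step 2: demand=4,sold=4 ship[2->3]=1 ship[1->2]=1 ship[0->1]=1 prod=4 -> [9 6 3 8]
Step 3: demand=4,sold=4 ship[2->3]=1 ship[1->2]=1 ship[0->1]=1 prod=4 -> [12 6 3 5]
Step 4: demand=4,sold=4 ship[2->3]=1 ship[1->2]=1 ship[0->1]=1 prod=4 -> [15 6 3 2]
Step 5: demand=4,sold=2 ship[2->3]=1 ship[1->2]=1 ship[0->1]=1 prod=4 -> [18 6 3 1]
Step 6: demand=4,sold=1 ship[2->3]=1 ship[1->2]=1 ship[0->1]=1 prod=4 -> [21 6 3 1]
Step 7: demand=4,sold=1 ship[2->3]=1 ship[1->2]=1 ship[0->1]=1 prod=4 -> [24 6 3 1]
Step 8: demand=4,sold=1 ship[2->3]=1 ship[1->2]=1 ship[0->1]=1 prod=4 -> [27 6 3 1]
Step 9: demand=4,sold=1 ship[2->3]=1 ship[1->2]=1 ship[0->1]=1 prod=4 -> [30 6 3 1]
Step 10: demand=4,sold=1 ship[2->3]=1 ship[1->2]=1 ship[0->1]=1 prod=4 -> [33 6 3 1]
Step 11: demand=4,sold=1 ship[2->3]=1 ship[1->2]=1 ship[0->1]=1 prod=4 -> [36 6 3 1]
Step 12: demand=4,sold=1 ship[2->3]=1 ship[1->2]=1 ship[0->1]=1 prod=4 -> [39 6 3 1]
First stockout at step 5

5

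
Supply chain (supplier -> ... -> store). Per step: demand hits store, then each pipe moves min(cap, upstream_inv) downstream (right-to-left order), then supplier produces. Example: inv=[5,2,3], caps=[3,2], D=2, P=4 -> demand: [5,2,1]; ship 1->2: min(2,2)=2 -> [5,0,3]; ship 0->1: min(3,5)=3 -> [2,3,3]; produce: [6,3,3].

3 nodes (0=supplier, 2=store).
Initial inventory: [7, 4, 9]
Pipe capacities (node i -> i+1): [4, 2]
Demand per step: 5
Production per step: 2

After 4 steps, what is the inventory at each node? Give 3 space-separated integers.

Step 1: demand=5,sold=5 ship[1->2]=2 ship[0->1]=4 prod=2 -> inv=[5 6 6]
Step 2: demand=5,sold=5 ship[1->2]=2 ship[0->1]=4 prod=2 -> inv=[3 8 3]
Step 3: demand=5,sold=3 ship[1->2]=2 ship[0->1]=3 prod=2 -> inv=[2 9 2]
Step 4: demand=5,sold=2 ship[1->2]=2 ship[0->1]=2 prod=2 -> inv=[2 9 2]

2 9 2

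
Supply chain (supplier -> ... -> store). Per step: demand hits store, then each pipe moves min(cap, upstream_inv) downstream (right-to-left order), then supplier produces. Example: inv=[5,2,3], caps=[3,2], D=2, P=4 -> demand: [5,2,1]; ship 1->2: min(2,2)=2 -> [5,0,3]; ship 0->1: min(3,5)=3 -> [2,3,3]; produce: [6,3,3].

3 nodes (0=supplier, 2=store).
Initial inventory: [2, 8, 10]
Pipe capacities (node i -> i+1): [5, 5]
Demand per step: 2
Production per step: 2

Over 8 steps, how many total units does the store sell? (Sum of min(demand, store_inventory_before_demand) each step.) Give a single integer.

Answer: 16

Derivation:
Step 1: sold=2 (running total=2) -> [2 5 13]
Step 2: sold=2 (running total=4) -> [2 2 16]
Step 3: sold=2 (running total=6) -> [2 2 16]
Step 4: sold=2 (running total=8) -> [2 2 16]
Step 5: sold=2 (running total=10) -> [2 2 16]
Step 6: sold=2 (running total=12) -> [2 2 16]
Step 7: sold=2 (running total=14) -> [2 2 16]
Step 8: sold=2 (running total=16) -> [2 2 16]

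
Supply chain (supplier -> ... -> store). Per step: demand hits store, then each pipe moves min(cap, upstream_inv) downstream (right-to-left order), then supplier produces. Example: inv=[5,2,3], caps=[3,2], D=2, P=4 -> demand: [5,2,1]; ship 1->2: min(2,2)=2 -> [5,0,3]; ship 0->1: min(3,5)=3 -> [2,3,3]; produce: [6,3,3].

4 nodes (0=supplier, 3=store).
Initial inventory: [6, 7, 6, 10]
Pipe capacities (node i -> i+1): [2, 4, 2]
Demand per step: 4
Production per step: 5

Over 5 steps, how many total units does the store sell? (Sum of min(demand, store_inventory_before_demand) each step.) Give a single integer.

Answer: 18

Derivation:
Step 1: sold=4 (running total=4) -> [9 5 8 8]
Step 2: sold=4 (running total=8) -> [12 3 10 6]
Step 3: sold=4 (running total=12) -> [15 2 11 4]
Step 4: sold=4 (running total=16) -> [18 2 11 2]
Step 5: sold=2 (running total=18) -> [21 2 11 2]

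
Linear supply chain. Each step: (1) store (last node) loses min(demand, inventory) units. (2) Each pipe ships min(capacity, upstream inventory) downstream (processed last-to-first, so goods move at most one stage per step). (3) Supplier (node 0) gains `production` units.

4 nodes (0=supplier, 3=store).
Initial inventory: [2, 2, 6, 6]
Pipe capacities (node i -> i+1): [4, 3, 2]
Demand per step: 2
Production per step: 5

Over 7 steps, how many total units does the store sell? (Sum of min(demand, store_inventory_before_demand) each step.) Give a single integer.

Step 1: sold=2 (running total=2) -> [5 2 6 6]
Step 2: sold=2 (running total=4) -> [6 4 6 6]
Step 3: sold=2 (running total=6) -> [7 5 7 6]
Step 4: sold=2 (running total=8) -> [8 6 8 6]
Step 5: sold=2 (running total=10) -> [9 7 9 6]
Step 6: sold=2 (running total=12) -> [10 8 10 6]
Step 7: sold=2 (running total=14) -> [11 9 11 6]

Answer: 14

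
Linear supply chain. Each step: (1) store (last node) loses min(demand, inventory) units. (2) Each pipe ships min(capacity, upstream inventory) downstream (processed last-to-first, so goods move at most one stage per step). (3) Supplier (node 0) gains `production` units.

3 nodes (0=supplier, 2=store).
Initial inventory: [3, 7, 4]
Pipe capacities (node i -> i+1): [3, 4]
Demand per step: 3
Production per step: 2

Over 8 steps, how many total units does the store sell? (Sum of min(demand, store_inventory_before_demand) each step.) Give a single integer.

Step 1: sold=3 (running total=3) -> [2 6 5]
Step 2: sold=3 (running total=6) -> [2 4 6]
Step 3: sold=3 (running total=9) -> [2 2 7]
Step 4: sold=3 (running total=12) -> [2 2 6]
Step 5: sold=3 (running total=15) -> [2 2 5]
Step 6: sold=3 (running total=18) -> [2 2 4]
Step 7: sold=3 (running total=21) -> [2 2 3]
Step 8: sold=3 (running total=24) -> [2 2 2]

Answer: 24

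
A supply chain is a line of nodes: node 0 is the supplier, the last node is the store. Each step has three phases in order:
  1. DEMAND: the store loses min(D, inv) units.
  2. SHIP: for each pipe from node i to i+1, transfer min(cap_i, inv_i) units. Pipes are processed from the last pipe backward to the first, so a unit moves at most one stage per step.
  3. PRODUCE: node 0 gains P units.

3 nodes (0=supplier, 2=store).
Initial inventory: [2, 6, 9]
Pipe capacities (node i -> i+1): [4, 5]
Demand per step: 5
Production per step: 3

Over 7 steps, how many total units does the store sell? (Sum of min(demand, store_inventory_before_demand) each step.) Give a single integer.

Answer: 29

Derivation:
Step 1: sold=5 (running total=5) -> [3 3 9]
Step 2: sold=5 (running total=10) -> [3 3 7]
Step 3: sold=5 (running total=15) -> [3 3 5]
Step 4: sold=5 (running total=20) -> [3 3 3]
Step 5: sold=3 (running total=23) -> [3 3 3]
Step 6: sold=3 (running total=26) -> [3 3 3]
Step 7: sold=3 (running total=29) -> [3 3 3]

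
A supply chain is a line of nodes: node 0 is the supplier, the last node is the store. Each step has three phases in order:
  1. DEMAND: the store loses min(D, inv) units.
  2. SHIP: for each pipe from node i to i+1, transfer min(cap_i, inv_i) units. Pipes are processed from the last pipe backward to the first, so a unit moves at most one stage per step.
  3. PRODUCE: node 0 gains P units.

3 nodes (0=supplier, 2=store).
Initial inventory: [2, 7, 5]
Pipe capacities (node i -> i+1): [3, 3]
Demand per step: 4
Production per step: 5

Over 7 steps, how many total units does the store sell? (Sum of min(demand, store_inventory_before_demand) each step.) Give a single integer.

Step 1: sold=4 (running total=4) -> [5 6 4]
Step 2: sold=4 (running total=8) -> [7 6 3]
Step 3: sold=3 (running total=11) -> [9 6 3]
Step 4: sold=3 (running total=14) -> [11 6 3]
Step 5: sold=3 (running total=17) -> [13 6 3]
Step 6: sold=3 (running total=20) -> [15 6 3]
Step 7: sold=3 (running total=23) -> [17 6 3]

Answer: 23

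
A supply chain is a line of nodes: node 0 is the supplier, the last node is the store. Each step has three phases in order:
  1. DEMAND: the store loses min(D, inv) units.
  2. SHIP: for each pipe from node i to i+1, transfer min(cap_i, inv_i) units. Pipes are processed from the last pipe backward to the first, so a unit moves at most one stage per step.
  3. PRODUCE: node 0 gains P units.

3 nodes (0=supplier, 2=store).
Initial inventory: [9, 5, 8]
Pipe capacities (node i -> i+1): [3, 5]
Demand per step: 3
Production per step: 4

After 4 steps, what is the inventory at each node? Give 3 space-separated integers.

Step 1: demand=3,sold=3 ship[1->2]=5 ship[0->1]=3 prod=4 -> inv=[10 3 10]
Step 2: demand=3,sold=3 ship[1->2]=3 ship[0->1]=3 prod=4 -> inv=[11 3 10]
Step 3: demand=3,sold=3 ship[1->2]=3 ship[0->1]=3 prod=4 -> inv=[12 3 10]
Step 4: demand=3,sold=3 ship[1->2]=3 ship[0->1]=3 prod=4 -> inv=[13 3 10]

13 3 10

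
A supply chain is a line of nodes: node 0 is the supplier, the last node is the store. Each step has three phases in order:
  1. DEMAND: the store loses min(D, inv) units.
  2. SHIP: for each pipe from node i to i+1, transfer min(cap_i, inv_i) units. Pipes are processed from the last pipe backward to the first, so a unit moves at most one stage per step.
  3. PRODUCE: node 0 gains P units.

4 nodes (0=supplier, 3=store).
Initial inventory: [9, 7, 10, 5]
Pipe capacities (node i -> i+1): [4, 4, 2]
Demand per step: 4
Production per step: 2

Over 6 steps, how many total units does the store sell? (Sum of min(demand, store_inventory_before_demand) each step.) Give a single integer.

Step 1: sold=4 (running total=4) -> [7 7 12 3]
Step 2: sold=3 (running total=7) -> [5 7 14 2]
Step 3: sold=2 (running total=9) -> [3 7 16 2]
Step 4: sold=2 (running total=11) -> [2 6 18 2]
Step 5: sold=2 (running total=13) -> [2 4 20 2]
Step 6: sold=2 (running total=15) -> [2 2 22 2]

Answer: 15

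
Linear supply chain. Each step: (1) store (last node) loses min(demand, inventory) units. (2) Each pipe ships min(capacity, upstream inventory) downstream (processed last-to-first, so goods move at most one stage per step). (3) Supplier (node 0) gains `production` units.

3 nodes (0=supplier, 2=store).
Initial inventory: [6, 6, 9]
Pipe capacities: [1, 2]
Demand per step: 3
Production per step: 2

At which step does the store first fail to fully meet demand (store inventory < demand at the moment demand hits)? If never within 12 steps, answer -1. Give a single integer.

Step 1: demand=3,sold=3 ship[1->2]=2 ship[0->1]=1 prod=2 -> [7 5 8]
Step 2: demand=3,sold=3 ship[1->2]=2 ship[0->1]=1 prod=2 -> [8 4 7]
Step 3: demand=3,sold=3 ship[1->2]=2 ship[0->1]=1 prod=2 -> [9 3 6]
Step 4: demand=3,sold=3 ship[1->2]=2 ship[0->1]=1 prod=2 -> [10 2 5]
Step 5: demand=3,sold=3 ship[1->2]=2 ship[0->1]=1 prod=2 -> [11 1 4]
Step 6: demand=3,sold=3 ship[1->2]=1 ship[0->1]=1 prod=2 -> [12 1 2]
Step 7: demand=3,sold=2 ship[1->2]=1 ship[0->1]=1 prod=2 -> [13 1 1]
Step 8: demand=3,sold=1 ship[1->2]=1 ship[0->1]=1 prod=2 -> [14 1 1]
Step 9: demand=3,sold=1 ship[1->2]=1 ship[0->1]=1 prod=2 -> [15 1 1]
Step 10: demand=3,sold=1 ship[1->2]=1 ship[0->1]=1 prod=2 -> [16 1 1]
Step 11: demand=3,sold=1 ship[1->2]=1 ship[0->1]=1 prod=2 -> [17 1 1]
Step 12: demand=3,sold=1 ship[1->2]=1 ship[0->1]=1 prod=2 -> [18 1 1]
First stockout at step 7

7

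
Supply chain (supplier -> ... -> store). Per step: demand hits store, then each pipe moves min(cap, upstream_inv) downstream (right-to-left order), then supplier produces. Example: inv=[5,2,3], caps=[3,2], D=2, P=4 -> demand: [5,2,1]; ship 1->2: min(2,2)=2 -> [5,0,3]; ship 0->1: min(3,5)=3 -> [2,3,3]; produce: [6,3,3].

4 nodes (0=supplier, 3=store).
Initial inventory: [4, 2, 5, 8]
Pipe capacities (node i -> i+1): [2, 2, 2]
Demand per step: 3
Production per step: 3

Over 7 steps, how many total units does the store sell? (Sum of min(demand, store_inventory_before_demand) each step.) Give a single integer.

Answer: 20

Derivation:
Step 1: sold=3 (running total=3) -> [5 2 5 7]
Step 2: sold=3 (running total=6) -> [6 2 5 6]
Step 3: sold=3 (running total=9) -> [7 2 5 5]
Step 4: sold=3 (running total=12) -> [8 2 5 4]
Step 5: sold=3 (running total=15) -> [9 2 5 3]
Step 6: sold=3 (running total=18) -> [10 2 5 2]
Step 7: sold=2 (running total=20) -> [11 2 5 2]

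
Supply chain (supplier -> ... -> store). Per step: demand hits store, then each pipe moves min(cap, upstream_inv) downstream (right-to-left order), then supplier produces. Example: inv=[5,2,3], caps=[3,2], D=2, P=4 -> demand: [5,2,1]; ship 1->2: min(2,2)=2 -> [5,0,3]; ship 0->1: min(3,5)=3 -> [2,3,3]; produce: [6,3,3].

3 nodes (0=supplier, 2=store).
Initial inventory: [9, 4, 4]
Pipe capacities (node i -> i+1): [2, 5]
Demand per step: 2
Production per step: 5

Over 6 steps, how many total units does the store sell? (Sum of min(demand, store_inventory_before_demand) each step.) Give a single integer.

Answer: 12

Derivation:
Step 1: sold=2 (running total=2) -> [12 2 6]
Step 2: sold=2 (running total=4) -> [15 2 6]
Step 3: sold=2 (running total=6) -> [18 2 6]
Step 4: sold=2 (running total=8) -> [21 2 6]
Step 5: sold=2 (running total=10) -> [24 2 6]
Step 6: sold=2 (running total=12) -> [27 2 6]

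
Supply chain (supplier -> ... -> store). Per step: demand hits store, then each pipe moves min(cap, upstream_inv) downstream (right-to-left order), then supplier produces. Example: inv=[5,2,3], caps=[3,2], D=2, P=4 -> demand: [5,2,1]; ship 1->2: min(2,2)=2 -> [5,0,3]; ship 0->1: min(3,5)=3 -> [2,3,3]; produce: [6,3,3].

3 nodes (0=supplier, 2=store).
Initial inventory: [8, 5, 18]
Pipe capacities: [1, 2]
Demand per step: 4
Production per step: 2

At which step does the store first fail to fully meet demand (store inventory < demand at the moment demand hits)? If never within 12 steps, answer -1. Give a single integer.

Step 1: demand=4,sold=4 ship[1->2]=2 ship[0->1]=1 prod=2 -> [9 4 16]
Step 2: demand=4,sold=4 ship[1->2]=2 ship[0->1]=1 prod=2 -> [10 3 14]
Step 3: demand=4,sold=4 ship[1->2]=2 ship[0->1]=1 prod=2 -> [11 2 12]
Step 4: demand=4,sold=4 ship[1->2]=2 ship[0->1]=1 prod=2 -> [12 1 10]
Step 5: demand=4,sold=4 ship[1->2]=1 ship[0->1]=1 prod=2 -> [13 1 7]
Step 6: demand=4,sold=4 ship[1->2]=1 ship[0->1]=1 prod=2 -> [14 1 4]
Step 7: demand=4,sold=4 ship[1->2]=1 ship[0->1]=1 prod=2 -> [15 1 1]
Step 8: demand=4,sold=1 ship[1->2]=1 ship[0->1]=1 prod=2 -> [16 1 1]
Step 9: demand=4,sold=1 ship[1->2]=1 ship[0->1]=1 prod=2 -> [17 1 1]
Step 10: demand=4,sold=1 ship[1->2]=1 ship[0->1]=1 prod=2 -> [18 1 1]
Step 11: demand=4,sold=1 ship[1->2]=1 ship[0->1]=1 prod=2 -> [19 1 1]
Step 12: demand=4,sold=1 ship[1->2]=1 ship[0->1]=1 prod=2 -> [20 1 1]
First stockout at step 8

8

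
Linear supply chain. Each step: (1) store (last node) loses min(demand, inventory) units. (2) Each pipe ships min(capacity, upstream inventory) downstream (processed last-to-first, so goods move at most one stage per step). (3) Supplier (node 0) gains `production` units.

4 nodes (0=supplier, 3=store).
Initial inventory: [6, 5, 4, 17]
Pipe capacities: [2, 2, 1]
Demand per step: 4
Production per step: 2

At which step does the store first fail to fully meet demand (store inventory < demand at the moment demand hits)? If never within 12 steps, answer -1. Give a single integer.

Step 1: demand=4,sold=4 ship[2->3]=1 ship[1->2]=2 ship[0->1]=2 prod=2 -> [6 5 5 14]
Step 2: demand=4,sold=4 ship[2->3]=1 ship[1->2]=2 ship[0->1]=2 prod=2 -> [6 5 6 11]
Step 3: demand=4,sold=4 ship[2->3]=1 ship[1->2]=2 ship[0->1]=2 prod=2 -> [6 5 7 8]
Step 4: demand=4,sold=4 ship[2->3]=1 ship[1->2]=2 ship[0->1]=2 prod=2 -> [6 5 8 5]
Step 5: demand=4,sold=4 ship[2->3]=1 ship[1->2]=2 ship[0->1]=2 prod=2 -> [6 5 9 2]
Step 6: demand=4,sold=2 ship[2->3]=1 ship[1->2]=2 ship[0->1]=2 prod=2 -> [6 5 10 1]
Step 7: demand=4,sold=1 ship[2->3]=1 ship[1->2]=2 ship[0->1]=2 prod=2 -> [6 5 11 1]
Step 8: demand=4,sold=1 ship[2->3]=1 ship[1->2]=2 ship[0->1]=2 prod=2 -> [6 5 12 1]
Step 9: demand=4,sold=1 ship[2->3]=1 ship[1->2]=2 ship[0->1]=2 prod=2 -> [6 5 13 1]
Step 10: demand=4,sold=1 ship[2->3]=1 ship[1->2]=2 ship[0->1]=2 prod=2 -> [6 5 14 1]
Step 11: demand=4,sold=1 ship[2->3]=1 ship[1->2]=2 ship[0->1]=2 prod=2 -> [6 5 15 1]
Step 12: demand=4,sold=1 ship[2->3]=1 ship[1->2]=2 ship[0->1]=2 prod=2 -> [6 5 16 1]
First stockout at step 6

6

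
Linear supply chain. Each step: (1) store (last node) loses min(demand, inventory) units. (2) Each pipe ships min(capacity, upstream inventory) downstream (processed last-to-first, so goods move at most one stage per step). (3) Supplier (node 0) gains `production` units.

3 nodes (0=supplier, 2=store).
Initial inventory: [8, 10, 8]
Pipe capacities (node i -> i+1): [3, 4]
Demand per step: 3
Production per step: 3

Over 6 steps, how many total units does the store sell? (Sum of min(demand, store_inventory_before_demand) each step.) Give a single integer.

Answer: 18

Derivation:
Step 1: sold=3 (running total=3) -> [8 9 9]
Step 2: sold=3 (running total=6) -> [8 8 10]
Step 3: sold=3 (running total=9) -> [8 7 11]
Step 4: sold=3 (running total=12) -> [8 6 12]
Step 5: sold=3 (running total=15) -> [8 5 13]
Step 6: sold=3 (running total=18) -> [8 4 14]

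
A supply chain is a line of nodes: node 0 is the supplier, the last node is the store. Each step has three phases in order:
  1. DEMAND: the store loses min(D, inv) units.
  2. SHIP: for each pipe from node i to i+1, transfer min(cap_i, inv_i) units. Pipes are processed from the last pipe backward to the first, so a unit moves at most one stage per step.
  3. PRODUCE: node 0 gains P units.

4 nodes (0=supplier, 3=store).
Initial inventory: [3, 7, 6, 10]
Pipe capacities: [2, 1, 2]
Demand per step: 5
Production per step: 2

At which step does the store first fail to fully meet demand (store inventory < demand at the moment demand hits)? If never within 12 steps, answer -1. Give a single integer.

Step 1: demand=5,sold=5 ship[2->3]=2 ship[1->2]=1 ship[0->1]=2 prod=2 -> [3 8 5 7]
Step 2: demand=5,sold=5 ship[2->3]=2 ship[1->2]=1 ship[0->1]=2 prod=2 -> [3 9 4 4]
Step 3: demand=5,sold=4 ship[2->3]=2 ship[1->2]=1 ship[0->1]=2 prod=2 -> [3 10 3 2]
Step 4: demand=5,sold=2 ship[2->3]=2 ship[1->2]=1 ship[0->1]=2 prod=2 -> [3 11 2 2]
Step 5: demand=5,sold=2 ship[2->3]=2 ship[1->2]=1 ship[0->1]=2 prod=2 -> [3 12 1 2]
Step 6: demand=5,sold=2 ship[2->3]=1 ship[1->2]=1 ship[0->1]=2 prod=2 -> [3 13 1 1]
Step 7: demand=5,sold=1 ship[2->3]=1 ship[1->2]=1 ship[0->1]=2 prod=2 -> [3 14 1 1]
Step 8: demand=5,sold=1 ship[2->3]=1 ship[1->2]=1 ship[0->1]=2 prod=2 -> [3 15 1 1]
Step 9: demand=5,sold=1 ship[2->3]=1 ship[1->2]=1 ship[0->1]=2 prod=2 -> [3 16 1 1]
Step 10: demand=5,sold=1 ship[2->3]=1 ship[1->2]=1 ship[0->1]=2 prod=2 -> [3 17 1 1]
Step 11: demand=5,sold=1 ship[2->3]=1 ship[1->2]=1 ship[0->1]=2 prod=2 -> [3 18 1 1]
Step 12: demand=5,sold=1 ship[2->3]=1 ship[1->2]=1 ship[0->1]=2 prod=2 -> [3 19 1 1]
First stockout at step 3

3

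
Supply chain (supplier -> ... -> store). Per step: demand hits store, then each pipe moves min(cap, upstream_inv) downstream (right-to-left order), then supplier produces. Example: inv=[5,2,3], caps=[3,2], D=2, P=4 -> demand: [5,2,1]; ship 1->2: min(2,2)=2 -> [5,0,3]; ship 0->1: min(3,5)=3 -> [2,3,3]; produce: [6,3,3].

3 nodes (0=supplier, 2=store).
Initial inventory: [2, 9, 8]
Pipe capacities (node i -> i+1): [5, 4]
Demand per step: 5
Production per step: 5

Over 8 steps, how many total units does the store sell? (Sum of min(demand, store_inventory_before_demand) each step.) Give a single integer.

Answer: 36

Derivation:
Step 1: sold=5 (running total=5) -> [5 7 7]
Step 2: sold=5 (running total=10) -> [5 8 6]
Step 3: sold=5 (running total=15) -> [5 9 5]
Step 4: sold=5 (running total=20) -> [5 10 4]
Step 5: sold=4 (running total=24) -> [5 11 4]
Step 6: sold=4 (running total=28) -> [5 12 4]
Step 7: sold=4 (running total=32) -> [5 13 4]
Step 8: sold=4 (running total=36) -> [5 14 4]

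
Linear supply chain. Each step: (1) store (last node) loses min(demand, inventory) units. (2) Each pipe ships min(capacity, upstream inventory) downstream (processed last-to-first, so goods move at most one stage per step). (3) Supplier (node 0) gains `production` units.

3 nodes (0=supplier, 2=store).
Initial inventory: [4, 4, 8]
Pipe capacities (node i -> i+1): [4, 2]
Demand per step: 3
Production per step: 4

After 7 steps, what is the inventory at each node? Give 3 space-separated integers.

Step 1: demand=3,sold=3 ship[1->2]=2 ship[0->1]=4 prod=4 -> inv=[4 6 7]
Step 2: demand=3,sold=3 ship[1->2]=2 ship[0->1]=4 prod=4 -> inv=[4 8 6]
Step 3: demand=3,sold=3 ship[1->2]=2 ship[0->1]=4 prod=4 -> inv=[4 10 5]
Step 4: demand=3,sold=3 ship[1->2]=2 ship[0->1]=4 prod=4 -> inv=[4 12 4]
Step 5: demand=3,sold=3 ship[1->2]=2 ship[0->1]=4 prod=4 -> inv=[4 14 3]
Step 6: demand=3,sold=3 ship[1->2]=2 ship[0->1]=4 prod=4 -> inv=[4 16 2]
Step 7: demand=3,sold=2 ship[1->2]=2 ship[0->1]=4 prod=4 -> inv=[4 18 2]

4 18 2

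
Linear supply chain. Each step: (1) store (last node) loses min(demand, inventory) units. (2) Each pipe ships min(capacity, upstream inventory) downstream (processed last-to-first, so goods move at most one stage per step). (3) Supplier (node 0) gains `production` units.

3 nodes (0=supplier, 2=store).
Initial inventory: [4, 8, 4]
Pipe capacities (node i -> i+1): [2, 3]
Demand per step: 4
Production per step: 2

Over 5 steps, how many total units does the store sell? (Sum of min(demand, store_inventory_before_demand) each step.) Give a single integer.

Step 1: sold=4 (running total=4) -> [4 7 3]
Step 2: sold=3 (running total=7) -> [4 6 3]
Step 3: sold=3 (running total=10) -> [4 5 3]
Step 4: sold=3 (running total=13) -> [4 4 3]
Step 5: sold=3 (running total=16) -> [4 3 3]

Answer: 16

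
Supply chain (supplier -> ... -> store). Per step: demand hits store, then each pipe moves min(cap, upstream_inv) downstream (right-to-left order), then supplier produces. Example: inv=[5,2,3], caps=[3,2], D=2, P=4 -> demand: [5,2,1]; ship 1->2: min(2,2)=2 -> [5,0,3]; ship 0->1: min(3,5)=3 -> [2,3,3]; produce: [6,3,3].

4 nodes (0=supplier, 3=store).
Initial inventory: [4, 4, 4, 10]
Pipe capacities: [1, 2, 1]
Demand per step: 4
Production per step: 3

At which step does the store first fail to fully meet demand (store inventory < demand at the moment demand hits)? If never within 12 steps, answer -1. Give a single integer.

Step 1: demand=4,sold=4 ship[2->3]=1 ship[1->2]=2 ship[0->1]=1 prod=3 -> [6 3 5 7]
Step 2: demand=4,sold=4 ship[2->3]=1 ship[1->2]=2 ship[0->1]=1 prod=3 -> [8 2 6 4]
Step 3: demand=4,sold=4 ship[2->3]=1 ship[1->2]=2 ship[0->1]=1 prod=3 -> [10 1 7 1]
Step 4: demand=4,sold=1 ship[2->3]=1 ship[1->2]=1 ship[0->1]=1 prod=3 -> [12 1 7 1]
Step 5: demand=4,sold=1 ship[2->3]=1 ship[1->2]=1 ship[0->1]=1 prod=3 -> [14 1 7 1]
Step 6: demand=4,sold=1 ship[2->3]=1 ship[1->2]=1 ship[0->1]=1 prod=3 -> [16 1 7 1]
Step 7: demand=4,sold=1 ship[2->3]=1 ship[1->2]=1 ship[0->1]=1 prod=3 -> [18 1 7 1]
Step 8: demand=4,sold=1 ship[2->3]=1 ship[1->2]=1 ship[0->1]=1 prod=3 -> [20 1 7 1]
Step 9: demand=4,sold=1 ship[2->3]=1 ship[1->2]=1 ship[0->1]=1 prod=3 -> [22 1 7 1]
Step 10: demand=4,sold=1 ship[2->3]=1 ship[1->2]=1 ship[0->1]=1 prod=3 -> [24 1 7 1]
Step 11: demand=4,sold=1 ship[2->3]=1 ship[1->2]=1 ship[0->1]=1 prod=3 -> [26 1 7 1]
Step 12: demand=4,sold=1 ship[2->3]=1 ship[1->2]=1 ship[0->1]=1 prod=3 -> [28 1 7 1]
First stockout at step 4

4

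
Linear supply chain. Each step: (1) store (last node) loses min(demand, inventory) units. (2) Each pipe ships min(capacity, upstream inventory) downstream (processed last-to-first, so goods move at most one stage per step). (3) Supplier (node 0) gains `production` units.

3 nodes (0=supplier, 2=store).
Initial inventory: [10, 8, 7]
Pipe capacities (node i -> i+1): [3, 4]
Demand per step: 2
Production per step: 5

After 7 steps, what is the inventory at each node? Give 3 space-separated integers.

Step 1: demand=2,sold=2 ship[1->2]=4 ship[0->1]=3 prod=5 -> inv=[12 7 9]
Step 2: demand=2,sold=2 ship[1->2]=4 ship[0->1]=3 prod=5 -> inv=[14 6 11]
Step 3: demand=2,sold=2 ship[1->2]=4 ship[0->1]=3 prod=5 -> inv=[16 5 13]
Step 4: demand=2,sold=2 ship[1->2]=4 ship[0->1]=3 prod=5 -> inv=[18 4 15]
Step 5: demand=2,sold=2 ship[1->2]=4 ship[0->1]=3 prod=5 -> inv=[20 3 17]
Step 6: demand=2,sold=2 ship[1->2]=3 ship[0->1]=3 prod=5 -> inv=[22 3 18]
Step 7: demand=2,sold=2 ship[1->2]=3 ship[0->1]=3 prod=5 -> inv=[24 3 19]

24 3 19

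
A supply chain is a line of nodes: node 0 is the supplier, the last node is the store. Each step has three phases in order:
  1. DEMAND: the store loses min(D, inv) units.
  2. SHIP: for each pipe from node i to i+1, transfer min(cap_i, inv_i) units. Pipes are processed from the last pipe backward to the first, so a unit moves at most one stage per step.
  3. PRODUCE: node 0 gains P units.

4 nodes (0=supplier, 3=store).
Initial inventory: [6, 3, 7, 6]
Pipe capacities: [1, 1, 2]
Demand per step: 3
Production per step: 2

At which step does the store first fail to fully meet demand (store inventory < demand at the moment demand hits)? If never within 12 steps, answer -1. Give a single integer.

Step 1: demand=3,sold=3 ship[2->3]=2 ship[1->2]=1 ship[0->1]=1 prod=2 -> [7 3 6 5]
Step 2: demand=3,sold=3 ship[2->3]=2 ship[1->2]=1 ship[0->1]=1 prod=2 -> [8 3 5 4]
Step 3: demand=3,sold=3 ship[2->3]=2 ship[1->2]=1 ship[0->1]=1 prod=2 -> [9 3 4 3]
Step 4: demand=3,sold=3 ship[2->3]=2 ship[1->2]=1 ship[0->1]=1 prod=2 -> [10 3 3 2]
Step 5: demand=3,sold=2 ship[2->3]=2 ship[1->2]=1 ship[0->1]=1 prod=2 -> [11 3 2 2]
Step 6: demand=3,sold=2 ship[2->3]=2 ship[1->2]=1 ship[0->1]=1 prod=2 -> [12 3 1 2]
Step 7: demand=3,sold=2 ship[2->3]=1 ship[1->2]=1 ship[0->1]=1 prod=2 -> [13 3 1 1]
Step 8: demand=3,sold=1 ship[2->3]=1 ship[1->2]=1 ship[0->1]=1 prod=2 -> [14 3 1 1]
Step 9: demand=3,sold=1 ship[2->3]=1 ship[1->2]=1 ship[0->1]=1 prod=2 -> [15 3 1 1]
Step 10: demand=3,sold=1 ship[2->3]=1 ship[1->2]=1 ship[0->1]=1 prod=2 -> [16 3 1 1]
Step 11: demand=3,sold=1 ship[2->3]=1 ship[1->2]=1 ship[0->1]=1 prod=2 -> [17 3 1 1]
Step 12: demand=3,sold=1 ship[2->3]=1 ship[1->2]=1 ship[0->1]=1 prod=2 -> [18 3 1 1]
First stockout at step 5

5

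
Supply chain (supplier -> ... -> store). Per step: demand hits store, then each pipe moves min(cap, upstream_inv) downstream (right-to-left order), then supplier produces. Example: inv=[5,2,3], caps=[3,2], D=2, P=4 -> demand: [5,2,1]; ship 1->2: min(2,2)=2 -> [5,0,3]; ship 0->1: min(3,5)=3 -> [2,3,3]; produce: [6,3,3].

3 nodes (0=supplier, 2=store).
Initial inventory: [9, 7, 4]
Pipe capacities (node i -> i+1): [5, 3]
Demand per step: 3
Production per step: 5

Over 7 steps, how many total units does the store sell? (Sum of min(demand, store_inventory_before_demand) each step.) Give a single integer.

Step 1: sold=3 (running total=3) -> [9 9 4]
Step 2: sold=3 (running total=6) -> [9 11 4]
Step 3: sold=3 (running total=9) -> [9 13 4]
Step 4: sold=3 (running total=12) -> [9 15 4]
Step 5: sold=3 (running total=15) -> [9 17 4]
Step 6: sold=3 (running total=18) -> [9 19 4]
Step 7: sold=3 (running total=21) -> [9 21 4]

Answer: 21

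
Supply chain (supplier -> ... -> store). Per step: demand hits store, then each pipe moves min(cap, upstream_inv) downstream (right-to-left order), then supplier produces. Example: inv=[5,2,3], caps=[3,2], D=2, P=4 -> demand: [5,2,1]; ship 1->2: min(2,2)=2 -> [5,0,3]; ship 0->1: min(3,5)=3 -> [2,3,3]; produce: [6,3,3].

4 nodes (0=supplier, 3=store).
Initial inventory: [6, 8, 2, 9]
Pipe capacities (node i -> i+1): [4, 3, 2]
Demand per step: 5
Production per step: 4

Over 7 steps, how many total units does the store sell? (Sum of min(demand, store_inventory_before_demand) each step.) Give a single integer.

Step 1: sold=5 (running total=5) -> [6 9 3 6]
Step 2: sold=5 (running total=10) -> [6 10 4 3]
Step 3: sold=3 (running total=13) -> [6 11 5 2]
Step 4: sold=2 (running total=15) -> [6 12 6 2]
Step 5: sold=2 (running total=17) -> [6 13 7 2]
Step 6: sold=2 (running total=19) -> [6 14 8 2]
Step 7: sold=2 (running total=21) -> [6 15 9 2]

Answer: 21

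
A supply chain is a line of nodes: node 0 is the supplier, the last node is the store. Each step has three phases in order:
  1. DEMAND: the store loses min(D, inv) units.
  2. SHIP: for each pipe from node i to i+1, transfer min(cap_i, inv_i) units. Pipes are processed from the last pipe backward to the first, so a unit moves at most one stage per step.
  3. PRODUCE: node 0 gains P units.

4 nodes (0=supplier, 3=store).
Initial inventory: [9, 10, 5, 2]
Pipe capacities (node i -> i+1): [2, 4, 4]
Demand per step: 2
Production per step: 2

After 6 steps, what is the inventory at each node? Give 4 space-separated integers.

Step 1: demand=2,sold=2 ship[2->3]=4 ship[1->2]=4 ship[0->1]=2 prod=2 -> inv=[9 8 5 4]
Step 2: demand=2,sold=2 ship[2->3]=4 ship[1->2]=4 ship[0->1]=2 prod=2 -> inv=[9 6 5 6]
Step 3: demand=2,sold=2 ship[2->3]=4 ship[1->2]=4 ship[0->1]=2 prod=2 -> inv=[9 4 5 8]
Step 4: demand=2,sold=2 ship[2->3]=4 ship[1->2]=4 ship[0->1]=2 prod=2 -> inv=[9 2 5 10]
Step 5: demand=2,sold=2 ship[2->3]=4 ship[1->2]=2 ship[0->1]=2 prod=2 -> inv=[9 2 3 12]
Step 6: demand=2,sold=2 ship[2->3]=3 ship[1->2]=2 ship[0->1]=2 prod=2 -> inv=[9 2 2 13]

9 2 2 13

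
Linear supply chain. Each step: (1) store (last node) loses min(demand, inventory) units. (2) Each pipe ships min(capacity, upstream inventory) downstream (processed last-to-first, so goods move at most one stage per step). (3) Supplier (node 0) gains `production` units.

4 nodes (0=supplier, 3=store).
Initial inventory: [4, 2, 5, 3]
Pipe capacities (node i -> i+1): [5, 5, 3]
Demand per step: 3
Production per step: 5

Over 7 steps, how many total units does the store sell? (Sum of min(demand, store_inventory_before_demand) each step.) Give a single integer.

Step 1: sold=3 (running total=3) -> [5 4 4 3]
Step 2: sold=3 (running total=6) -> [5 5 5 3]
Step 3: sold=3 (running total=9) -> [5 5 7 3]
Step 4: sold=3 (running total=12) -> [5 5 9 3]
Step 5: sold=3 (running total=15) -> [5 5 11 3]
Step 6: sold=3 (running total=18) -> [5 5 13 3]
Step 7: sold=3 (running total=21) -> [5 5 15 3]

Answer: 21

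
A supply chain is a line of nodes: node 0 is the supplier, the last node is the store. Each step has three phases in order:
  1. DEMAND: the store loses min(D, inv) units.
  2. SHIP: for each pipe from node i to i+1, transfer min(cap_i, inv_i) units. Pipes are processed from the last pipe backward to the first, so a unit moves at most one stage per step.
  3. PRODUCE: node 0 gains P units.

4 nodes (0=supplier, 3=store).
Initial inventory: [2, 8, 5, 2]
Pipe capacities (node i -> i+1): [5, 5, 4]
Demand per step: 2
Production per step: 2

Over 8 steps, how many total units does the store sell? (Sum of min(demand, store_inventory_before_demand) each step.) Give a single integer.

Answer: 16

Derivation:
Step 1: sold=2 (running total=2) -> [2 5 6 4]
Step 2: sold=2 (running total=4) -> [2 2 7 6]
Step 3: sold=2 (running total=6) -> [2 2 5 8]
Step 4: sold=2 (running total=8) -> [2 2 3 10]
Step 5: sold=2 (running total=10) -> [2 2 2 11]
Step 6: sold=2 (running total=12) -> [2 2 2 11]
Step 7: sold=2 (running total=14) -> [2 2 2 11]
Step 8: sold=2 (running total=16) -> [2 2 2 11]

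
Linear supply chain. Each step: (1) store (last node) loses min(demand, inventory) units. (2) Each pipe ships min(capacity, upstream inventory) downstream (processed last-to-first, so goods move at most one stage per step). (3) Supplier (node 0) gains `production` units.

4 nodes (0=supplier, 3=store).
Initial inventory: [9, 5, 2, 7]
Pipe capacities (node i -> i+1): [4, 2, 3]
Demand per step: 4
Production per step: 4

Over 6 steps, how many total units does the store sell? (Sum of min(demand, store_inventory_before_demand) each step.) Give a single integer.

Step 1: sold=4 (running total=4) -> [9 7 2 5]
Step 2: sold=4 (running total=8) -> [9 9 2 3]
Step 3: sold=3 (running total=11) -> [9 11 2 2]
Step 4: sold=2 (running total=13) -> [9 13 2 2]
Step 5: sold=2 (running total=15) -> [9 15 2 2]
Step 6: sold=2 (running total=17) -> [9 17 2 2]

Answer: 17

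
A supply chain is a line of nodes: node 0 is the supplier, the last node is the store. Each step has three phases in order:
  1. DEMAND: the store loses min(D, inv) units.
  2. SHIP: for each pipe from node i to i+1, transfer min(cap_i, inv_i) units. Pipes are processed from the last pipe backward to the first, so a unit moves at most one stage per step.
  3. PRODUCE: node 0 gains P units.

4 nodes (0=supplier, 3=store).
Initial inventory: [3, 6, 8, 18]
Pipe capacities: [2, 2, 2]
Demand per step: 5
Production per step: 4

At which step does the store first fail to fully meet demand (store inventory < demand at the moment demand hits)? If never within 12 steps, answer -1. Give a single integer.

Step 1: demand=5,sold=5 ship[2->3]=2 ship[1->2]=2 ship[0->1]=2 prod=4 -> [5 6 8 15]
Step 2: demand=5,sold=5 ship[2->3]=2 ship[1->2]=2 ship[0->1]=2 prod=4 -> [7 6 8 12]
Step 3: demand=5,sold=5 ship[2->3]=2 ship[1->2]=2 ship[0->1]=2 prod=4 -> [9 6 8 9]
Step 4: demand=5,sold=5 ship[2->3]=2 ship[1->2]=2 ship[0->1]=2 prod=4 -> [11 6 8 6]
Step 5: demand=5,sold=5 ship[2->3]=2 ship[1->2]=2 ship[0->1]=2 prod=4 -> [13 6 8 3]
Step 6: demand=5,sold=3 ship[2->3]=2 ship[1->2]=2 ship[0->1]=2 prod=4 -> [15 6 8 2]
Step 7: demand=5,sold=2 ship[2->3]=2 ship[1->2]=2 ship[0->1]=2 prod=4 -> [17 6 8 2]
Step 8: demand=5,sold=2 ship[2->3]=2 ship[1->2]=2 ship[0->1]=2 prod=4 -> [19 6 8 2]
Step 9: demand=5,sold=2 ship[2->3]=2 ship[1->2]=2 ship[0->1]=2 prod=4 -> [21 6 8 2]
Step 10: demand=5,sold=2 ship[2->3]=2 ship[1->2]=2 ship[0->1]=2 prod=4 -> [23 6 8 2]
Step 11: demand=5,sold=2 ship[2->3]=2 ship[1->2]=2 ship[0->1]=2 prod=4 -> [25 6 8 2]
Step 12: demand=5,sold=2 ship[2->3]=2 ship[1->2]=2 ship[0->1]=2 prod=4 -> [27 6 8 2]
First stockout at step 6

6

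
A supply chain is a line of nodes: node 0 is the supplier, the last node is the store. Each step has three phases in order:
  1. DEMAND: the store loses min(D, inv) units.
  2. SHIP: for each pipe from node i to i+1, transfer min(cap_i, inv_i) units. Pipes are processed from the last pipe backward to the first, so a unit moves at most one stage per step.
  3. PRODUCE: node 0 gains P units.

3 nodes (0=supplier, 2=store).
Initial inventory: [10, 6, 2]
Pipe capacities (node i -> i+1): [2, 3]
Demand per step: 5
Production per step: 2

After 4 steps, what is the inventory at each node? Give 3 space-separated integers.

Step 1: demand=5,sold=2 ship[1->2]=3 ship[0->1]=2 prod=2 -> inv=[10 5 3]
Step 2: demand=5,sold=3 ship[1->2]=3 ship[0->1]=2 prod=2 -> inv=[10 4 3]
Step 3: demand=5,sold=3 ship[1->2]=3 ship[0->1]=2 prod=2 -> inv=[10 3 3]
Step 4: demand=5,sold=3 ship[1->2]=3 ship[0->1]=2 prod=2 -> inv=[10 2 3]

10 2 3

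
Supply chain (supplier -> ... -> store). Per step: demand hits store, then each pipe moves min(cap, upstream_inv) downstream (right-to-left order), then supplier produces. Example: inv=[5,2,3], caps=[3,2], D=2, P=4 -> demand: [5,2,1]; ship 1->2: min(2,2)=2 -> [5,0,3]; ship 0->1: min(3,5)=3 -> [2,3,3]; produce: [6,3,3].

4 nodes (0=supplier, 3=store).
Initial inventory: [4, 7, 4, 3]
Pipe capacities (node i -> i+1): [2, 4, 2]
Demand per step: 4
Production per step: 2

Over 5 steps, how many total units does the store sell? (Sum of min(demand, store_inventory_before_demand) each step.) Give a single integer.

Answer: 11

Derivation:
Step 1: sold=3 (running total=3) -> [4 5 6 2]
Step 2: sold=2 (running total=5) -> [4 3 8 2]
Step 3: sold=2 (running total=7) -> [4 2 9 2]
Step 4: sold=2 (running total=9) -> [4 2 9 2]
Step 5: sold=2 (running total=11) -> [4 2 9 2]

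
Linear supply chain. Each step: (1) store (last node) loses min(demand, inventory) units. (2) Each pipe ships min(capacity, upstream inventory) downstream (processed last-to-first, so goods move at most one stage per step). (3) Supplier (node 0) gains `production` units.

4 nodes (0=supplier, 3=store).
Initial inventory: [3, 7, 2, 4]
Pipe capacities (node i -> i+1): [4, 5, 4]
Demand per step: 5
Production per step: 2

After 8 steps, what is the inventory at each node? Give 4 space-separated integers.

Step 1: demand=5,sold=4 ship[2->3]=2 ship[1->2]=5 ship[0->1]=3 prod=2 -> inv=[2 5 5 2]
Step 2: demand=5,sold=2 ship[2->3]=4 ship[1->2]=5 ship[0->1]=2 prod=2 -> inv=[2 2 6 4]
Step 3: demand=5,sold=4 ship[2->3]=4 ship[1->2]=2 ship[0->1]=2 prod=2 -> inv=[2 2 4 4]
Step 4: demand=5,sold=4 ship[2->3]=4 ship[1->2]=2 ship[0->1]=2 prod=2 -> inv=[2 2 2 4]
Step 5: demand=5,sold=4 ship[2->3]=2 ship[1->2]=2 ship[0->1]=2 prod=2 -> inv=[2 2 2 2]
Step 6: demand=5,sold=2 ship[2->3]=2 ship[1->2]=2 ship[0->1]=2 prod=2 -> inv=[2 2 2 2]
Step 7: demand=5,sold=2 ship[2->3]=2 ship[1->2]=2 ship[0->1]=2 prod=2 -> inv=[2 2 2 2]
Step 8: demand=5,sold=2 ship[2->3]=2 ship[1->2]=2 ship[0->1]=2 prod=2 -> inv=[2 2 2 2]

2 2 2 2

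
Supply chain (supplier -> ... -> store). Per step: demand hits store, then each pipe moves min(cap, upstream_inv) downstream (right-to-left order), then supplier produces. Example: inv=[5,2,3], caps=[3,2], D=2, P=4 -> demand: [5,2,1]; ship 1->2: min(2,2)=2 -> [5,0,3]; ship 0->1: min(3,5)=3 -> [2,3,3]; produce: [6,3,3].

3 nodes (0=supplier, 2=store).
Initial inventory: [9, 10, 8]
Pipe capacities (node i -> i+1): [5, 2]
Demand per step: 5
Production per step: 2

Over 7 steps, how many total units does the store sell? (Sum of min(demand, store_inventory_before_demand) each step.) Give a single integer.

Answer: 20

Derivation:
Step 1: sold=5 (running total=5) -> [6 13 5]
Step 2: sold=5 (running total=10) -> [3 16 2]
Step 3: sold=2 (running total=12) -> [2 17 2]
Step 4: sold=2 (running total=14) -> [2 17 2]
Step 5: sold=2 (running total=16) -> [2 17 2]
Step 6: sold=2 (running total=18) -> [2 17 2]
Step 7: sold=2 (running total=20) -> [2 17 2]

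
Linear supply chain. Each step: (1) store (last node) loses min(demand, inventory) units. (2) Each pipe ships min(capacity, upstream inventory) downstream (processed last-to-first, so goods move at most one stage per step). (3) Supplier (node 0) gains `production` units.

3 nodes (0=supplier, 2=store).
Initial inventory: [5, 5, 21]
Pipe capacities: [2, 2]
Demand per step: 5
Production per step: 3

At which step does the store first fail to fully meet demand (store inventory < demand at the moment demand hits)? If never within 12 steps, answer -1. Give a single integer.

Step 1: demand=5,sold=5 ship[1->2]=2 ship[0->1]=2 prod=3 -> [6 5 18]
Step 2: demand=5,sold=5 ship[1->2]=2 ship[0->1]=2 prod=3 -> [7 5 15]
Step 3: demand=5,sold=5 ship[1->2]=2 ship[0->1]=2 prod=3 -> [8 5 12]
Step 4: demand=5,sold=5 ship[1->2]=2 ship[0->1]=2 prod=3 -> [9 5 9]
Step 5: demand=5,sold=5 ship[1->2]=2 ship[0->1]=2 prod=3 -> [10 5 6]
Step 6: demand=5,sold=5 ship[1->2]=2 ship[0->1]=2 prod=3 -> [11 5 3]
Step 7: demand=5,sold=3 ship[1->2]=2 ship[0->1]=2 prod=3 -> [12 5 2]
Step 8: demand=5,sold=2 ship[1->2]=2 ship[0->1]=2 prod=3 -> [13 5 2]
Step 9: demand=5,sold=2 ship[1->2]=2 ship[0->1]=2 prod=3 -> [14 5 2]
Step 10: demand=5,sold=2 ship[1->2]=2 ship[0->1]=2 prod=3 -> [15 5 2]
Step 11: demand=5,sold=2 ship[1->2]=2 ship[0->1]=2 prod=3 -> [16 5 2]
Step 12: demand=5,sold=2 ship[1->2]=2 ship[0->1]=2 prod=3 -> [17 5 2]
First stockout at step 7

7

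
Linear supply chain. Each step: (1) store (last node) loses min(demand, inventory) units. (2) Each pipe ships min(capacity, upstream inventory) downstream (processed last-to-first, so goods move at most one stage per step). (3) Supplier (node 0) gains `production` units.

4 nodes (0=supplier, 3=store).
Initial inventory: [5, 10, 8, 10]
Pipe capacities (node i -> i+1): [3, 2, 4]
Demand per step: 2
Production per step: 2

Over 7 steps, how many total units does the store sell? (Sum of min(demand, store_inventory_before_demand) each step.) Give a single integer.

Answer: 14

Derivation:
Step 1: sold=2 (running total=2) -> [4 11 6 12]
Step 2: sold=2 (running total=4) -> [3 12 4 14]
Step 3: sold=2 (running total=6) -> [2 13 2 16]
Step 4: sold=2 (running total=8) -> [2 13 2 16]
Step 5: sold=2 (running total=10) -> [2 13 2 16]
Step 6: sold=2 (running total=12) -> [2 13 2 16]
Step 7: sold=2 (running total=14) -> [2 13 2 16]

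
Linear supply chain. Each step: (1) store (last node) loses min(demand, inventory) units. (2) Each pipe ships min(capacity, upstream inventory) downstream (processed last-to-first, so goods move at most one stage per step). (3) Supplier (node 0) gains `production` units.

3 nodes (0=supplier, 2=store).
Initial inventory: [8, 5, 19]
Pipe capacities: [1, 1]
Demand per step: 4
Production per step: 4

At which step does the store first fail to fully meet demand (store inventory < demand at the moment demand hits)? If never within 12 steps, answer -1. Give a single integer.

Step 1: demand=4,sold=4 ship[1->2]=1 ship[0->1]=1 prod=4 -> [11 5 16]
Step 2: demand=4,sold=4 ship[1->2]=1 ship[0->1]=1 prod=4 -> [14 5 13]
Step 3: demand=4,sold=4 ship[1->2]=1 ship[0->1]=1 prod=4 -> [17 5 10]
Step 4: demand=4,sold=4 ship[1->2]=1 ship[0->1]=1 prod=4 -> [20 5 7]
Step 5: demand=4,sold=4 ship[1->2]=1 ship[0->1]=1 prod=4 -> [23 5 4]
Step 6: demand=4,sold=4 ship[1->2]=1 ship[0->1]=1 prod=4 -> [26 5 1]
Step 7: demand=4,sold=1 ship[1->2]=1 ship[0->1]=1 prod=4 -> [29 5 1]
Step 8: demand=4,sold=1 ship[1->2]=1 ship[0->1]=1 prod=4 -> [32 5 1]
Step 9: demand=4,sold=1 ship[1->2]=1 ship[0->1]=1 prod=4 -> [35 5 1]
Step 10: demand=4,sold=1 ship[1->2]=1 ship[0->1]=1 prod=4 -> [38 5 1]
Step 11: demand=4,sold=1 ship[1->2]=1 ship[0->1]=1 prod=4 -> [41 5 1]
Step 12: demand=4,sold=1 ship[1->2]=1 ship[0->1]=1 prod=4 -> [44 5 1]
First stockout at step 7

7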